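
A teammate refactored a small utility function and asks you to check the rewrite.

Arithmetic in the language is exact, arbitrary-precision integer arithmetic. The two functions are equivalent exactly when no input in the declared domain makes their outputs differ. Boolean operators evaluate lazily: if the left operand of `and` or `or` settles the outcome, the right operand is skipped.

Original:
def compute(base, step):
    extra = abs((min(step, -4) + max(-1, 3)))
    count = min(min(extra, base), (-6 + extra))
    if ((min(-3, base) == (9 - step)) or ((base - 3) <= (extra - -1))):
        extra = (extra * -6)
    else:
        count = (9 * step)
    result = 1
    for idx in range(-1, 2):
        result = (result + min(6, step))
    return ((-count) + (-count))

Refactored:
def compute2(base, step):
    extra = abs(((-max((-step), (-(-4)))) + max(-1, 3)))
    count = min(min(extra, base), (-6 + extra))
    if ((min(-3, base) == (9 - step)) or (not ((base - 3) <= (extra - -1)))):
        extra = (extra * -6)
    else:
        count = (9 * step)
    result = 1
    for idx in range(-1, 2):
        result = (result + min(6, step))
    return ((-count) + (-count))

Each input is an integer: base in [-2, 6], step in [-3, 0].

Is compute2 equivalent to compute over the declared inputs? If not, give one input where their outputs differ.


Input base=-2, step=-3: 10 from compute versus 54 from compute2.
verdict: not equivalent; witness: base=-2, step=-3


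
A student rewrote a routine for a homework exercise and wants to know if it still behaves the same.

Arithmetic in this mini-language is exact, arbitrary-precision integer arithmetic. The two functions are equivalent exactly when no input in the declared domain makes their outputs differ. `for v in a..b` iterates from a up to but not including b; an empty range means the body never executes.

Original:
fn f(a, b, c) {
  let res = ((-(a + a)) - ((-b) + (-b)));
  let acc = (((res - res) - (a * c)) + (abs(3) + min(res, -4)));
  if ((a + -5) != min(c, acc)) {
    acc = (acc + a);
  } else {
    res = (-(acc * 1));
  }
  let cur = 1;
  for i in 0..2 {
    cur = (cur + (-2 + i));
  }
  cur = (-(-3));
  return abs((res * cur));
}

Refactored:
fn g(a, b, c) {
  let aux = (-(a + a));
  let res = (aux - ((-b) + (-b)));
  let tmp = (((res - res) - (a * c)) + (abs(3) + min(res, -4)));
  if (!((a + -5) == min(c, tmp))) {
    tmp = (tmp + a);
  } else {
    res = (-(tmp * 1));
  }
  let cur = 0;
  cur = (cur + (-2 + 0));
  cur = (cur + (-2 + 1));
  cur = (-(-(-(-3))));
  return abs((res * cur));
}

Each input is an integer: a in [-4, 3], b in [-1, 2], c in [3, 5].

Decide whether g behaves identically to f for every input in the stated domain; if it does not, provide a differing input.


The suspicious edit (`1` became `0`) never changes the result for any input inside the declared domain.
Tracing a=3, b=0, c=3: f: res := -6 | acc := -12 | ((a + -5) != min(c, acc)): true | acc := -9 | cur := 1 | iter i=0: | cur := -1 | iter i=1: | cur := -2 | cur := 3 | result 18 | g: aux := -6 | res := -6 | tmp := -12 | (!((a + -5) == min(c, tmp))): true | tmp := -9 | cur := 0 | cur := -2 | cur := -3 | cur := 3 | result 18 — matching result 18.
Across all 96 domain points the two functions coincide.
verdict: equivalent


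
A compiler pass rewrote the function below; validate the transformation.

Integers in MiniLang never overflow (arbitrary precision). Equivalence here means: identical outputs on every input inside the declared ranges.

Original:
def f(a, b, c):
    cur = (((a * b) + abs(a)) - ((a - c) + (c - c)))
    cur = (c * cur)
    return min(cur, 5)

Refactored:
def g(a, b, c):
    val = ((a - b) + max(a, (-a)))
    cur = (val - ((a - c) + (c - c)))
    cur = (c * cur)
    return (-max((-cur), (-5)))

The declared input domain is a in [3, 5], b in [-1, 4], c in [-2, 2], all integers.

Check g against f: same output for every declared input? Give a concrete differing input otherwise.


Consider the input a=3, b=-1, c=-2.
f: cur=-5, then cur=10, then returns 5
g: val=7, then cur=2, then cur=-4, then returns -4
5 != -4, so the rewrite changes behavior.
verdict: not equivalent; witness: a=3, b=-1, c=-2


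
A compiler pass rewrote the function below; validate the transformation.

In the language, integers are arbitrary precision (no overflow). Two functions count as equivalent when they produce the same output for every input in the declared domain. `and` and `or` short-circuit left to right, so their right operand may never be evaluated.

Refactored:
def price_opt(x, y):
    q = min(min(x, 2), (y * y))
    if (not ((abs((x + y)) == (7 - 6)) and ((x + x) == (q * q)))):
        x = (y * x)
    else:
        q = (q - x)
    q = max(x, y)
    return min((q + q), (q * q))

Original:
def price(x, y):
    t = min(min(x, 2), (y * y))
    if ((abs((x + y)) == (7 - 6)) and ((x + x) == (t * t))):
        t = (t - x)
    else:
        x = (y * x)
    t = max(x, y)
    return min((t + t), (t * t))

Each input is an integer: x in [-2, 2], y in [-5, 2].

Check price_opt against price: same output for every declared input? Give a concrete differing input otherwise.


Comparing the listings, the differences include: local variable names differ; and boolean connective usage differs.
Spot check at x=2, y=0 — price: t=0, then ((abs((x + y)) == (7 - 6)) and ((x + x) == (t * t))) is false, then x=0, then t=0, then returns 0. price_opt: q=0, then (not ((abs((x + y)) == (7 - 6)) and ((x + x) == (q * q)))) is true, then x=0, then q=0, then returns 0. Both give 0.
Every one of the 40 inputs gives matching results.
verdict: equivalent


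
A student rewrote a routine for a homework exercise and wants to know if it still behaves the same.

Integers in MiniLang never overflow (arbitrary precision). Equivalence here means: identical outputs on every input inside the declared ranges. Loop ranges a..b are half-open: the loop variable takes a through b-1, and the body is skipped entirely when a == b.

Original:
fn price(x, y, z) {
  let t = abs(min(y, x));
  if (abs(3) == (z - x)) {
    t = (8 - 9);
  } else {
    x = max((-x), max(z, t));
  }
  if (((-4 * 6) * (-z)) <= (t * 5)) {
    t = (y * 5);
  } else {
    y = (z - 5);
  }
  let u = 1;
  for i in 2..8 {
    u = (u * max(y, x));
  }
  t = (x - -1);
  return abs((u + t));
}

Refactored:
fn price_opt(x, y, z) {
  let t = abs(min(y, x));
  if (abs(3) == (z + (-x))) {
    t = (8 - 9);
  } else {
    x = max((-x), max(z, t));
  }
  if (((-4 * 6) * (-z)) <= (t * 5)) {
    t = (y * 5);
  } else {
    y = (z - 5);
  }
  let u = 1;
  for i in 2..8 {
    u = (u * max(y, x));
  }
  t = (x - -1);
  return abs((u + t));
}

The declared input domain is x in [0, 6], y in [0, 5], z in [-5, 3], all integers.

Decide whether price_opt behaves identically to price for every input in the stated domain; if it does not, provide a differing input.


Reading the diff, among the changes: arithmetic usage differs.
One worked example (x=2, y=3, z=-3) — price: t = 2; (abs(3) == (z - x)) -> false; x = 2; (((-4 * 6) * (-z)) <= (t * 5)) -> true; t = 15; u = 1; [i=2]; u = 3; [i=3]; u = 9; [i=4]; u = 27; [i=5]; u = 81; [i=6]; u = 243; [i=7]; u = 729; t = 3; return 732; price_opt: t = 2; (abs(3) == (z + (-x))) -> false; x = 2; (((-4 * 6) * (-z)) <= (t * 5)) -> true; t = 15; u = 1; [i=2]; u = 3; [i=3]; u = 9; [i=4]; u = 27; [i=5]; u = 81; [i=6]; u = 243; [i=7]; u = 729; t = 3; return 732; agreement on 732.
Sweeping the whole domain (378 inputs) finds no disagreement.
verdict: equivalent


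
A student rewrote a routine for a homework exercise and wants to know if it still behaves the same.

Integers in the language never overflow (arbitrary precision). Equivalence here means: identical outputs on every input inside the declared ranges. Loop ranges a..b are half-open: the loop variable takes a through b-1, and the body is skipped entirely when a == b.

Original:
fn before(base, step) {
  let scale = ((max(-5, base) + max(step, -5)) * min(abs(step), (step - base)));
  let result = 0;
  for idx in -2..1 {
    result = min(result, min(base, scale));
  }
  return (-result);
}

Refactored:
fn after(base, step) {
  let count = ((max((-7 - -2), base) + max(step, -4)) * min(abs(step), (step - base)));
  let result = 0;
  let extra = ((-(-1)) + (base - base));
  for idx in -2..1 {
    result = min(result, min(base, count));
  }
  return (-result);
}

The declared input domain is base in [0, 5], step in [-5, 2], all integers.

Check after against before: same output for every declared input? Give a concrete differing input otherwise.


These are not equivalent — on base=5, step=-5 the outputs split (0 vs 10).
before: scale=0, then result=0, then (idx=-2), then result=0, then (idx=-1), then result=0, then (idx=0), then result=0, then returns 0
after: count=-10, then result=0, then extra=1, then (idx=-2), then result=-10, then (idx=-1), then result=-10, then (idx=0), then result=-10, then returns 10
verdict: not equivalent; witness: base=5, step=-5


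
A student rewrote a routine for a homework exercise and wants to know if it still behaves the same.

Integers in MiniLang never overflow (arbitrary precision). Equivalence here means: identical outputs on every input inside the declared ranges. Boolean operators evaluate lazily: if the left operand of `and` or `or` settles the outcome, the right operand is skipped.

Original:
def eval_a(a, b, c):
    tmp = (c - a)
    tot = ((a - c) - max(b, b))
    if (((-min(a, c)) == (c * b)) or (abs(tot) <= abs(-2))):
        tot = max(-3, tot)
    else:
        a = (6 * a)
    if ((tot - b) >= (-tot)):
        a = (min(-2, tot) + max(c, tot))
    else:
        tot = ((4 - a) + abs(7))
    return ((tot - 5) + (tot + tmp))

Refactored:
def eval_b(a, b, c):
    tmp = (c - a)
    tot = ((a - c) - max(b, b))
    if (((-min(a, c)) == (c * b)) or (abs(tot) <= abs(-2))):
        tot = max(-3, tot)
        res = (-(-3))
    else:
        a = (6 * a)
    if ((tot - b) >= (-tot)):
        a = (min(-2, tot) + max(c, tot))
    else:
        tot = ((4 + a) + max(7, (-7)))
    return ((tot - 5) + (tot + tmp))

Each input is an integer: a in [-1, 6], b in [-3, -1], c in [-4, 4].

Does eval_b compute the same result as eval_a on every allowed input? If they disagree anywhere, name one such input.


Not equivalent: a=-1, b=-3, c=4 separates them (24 vs 20).
eval_a: tmp=5, then tot=-2, then (((-min(a, c)) == (c * b)) or (abs(tot) <= abs(-2))) is true, then tot=-2, then ((tot - b) >= (-tot)) is false, then tot=12, then returns 24
eval_b: tmp=5, then tot=-2, then (((-min(a, c)) == (c * b)) or (abs(tot) <= abs(-2))) is true, then tot=-2, then res=3, then ((tot - b) >= (-tot)) is false, then tot=10, then returns 20
verdict: not equivalent; witness: a=-1, b=-3, c=4


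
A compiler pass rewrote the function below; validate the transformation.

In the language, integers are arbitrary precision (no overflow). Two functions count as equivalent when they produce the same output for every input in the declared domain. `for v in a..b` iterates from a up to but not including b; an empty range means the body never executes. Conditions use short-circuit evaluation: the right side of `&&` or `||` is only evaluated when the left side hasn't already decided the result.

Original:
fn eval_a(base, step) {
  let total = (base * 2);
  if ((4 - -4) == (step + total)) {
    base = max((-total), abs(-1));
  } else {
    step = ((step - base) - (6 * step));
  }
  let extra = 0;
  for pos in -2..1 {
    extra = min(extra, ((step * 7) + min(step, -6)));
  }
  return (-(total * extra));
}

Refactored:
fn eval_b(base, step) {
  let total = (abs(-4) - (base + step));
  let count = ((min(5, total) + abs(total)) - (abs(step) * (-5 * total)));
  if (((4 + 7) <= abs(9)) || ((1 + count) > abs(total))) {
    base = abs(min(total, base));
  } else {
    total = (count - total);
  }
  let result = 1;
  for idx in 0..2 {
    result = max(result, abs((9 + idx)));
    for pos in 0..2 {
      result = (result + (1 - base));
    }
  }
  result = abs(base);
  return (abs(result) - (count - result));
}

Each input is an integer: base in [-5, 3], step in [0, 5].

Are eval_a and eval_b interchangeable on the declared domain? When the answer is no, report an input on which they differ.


Take base=-5, step=0.
eval_a: total = -10; ((4 - -4) == (step + total)) -> false; step = 5; extra = 0; [pos=-2]; extra = 0; [pos=-1]; extra = 0; [pos=0]; extra = 0; return 0
eval_b: total = 9; count = 14; (((4 + 7) <= abs(9)) || ((1 + count) > abs(total))) -> true; base = 5; result = 1; [idx=0]; result = 9; [pos=0]; result = 5; [pos=1]; result = 1; [idx=1]; result = 10; [pos=0]; result = 6; [pos=1]; result = 2; result = 5; return -4
0 and -4 differ, so these are not the same function on this domain.
verdict: not equivalent; witness: base=-5, step=0


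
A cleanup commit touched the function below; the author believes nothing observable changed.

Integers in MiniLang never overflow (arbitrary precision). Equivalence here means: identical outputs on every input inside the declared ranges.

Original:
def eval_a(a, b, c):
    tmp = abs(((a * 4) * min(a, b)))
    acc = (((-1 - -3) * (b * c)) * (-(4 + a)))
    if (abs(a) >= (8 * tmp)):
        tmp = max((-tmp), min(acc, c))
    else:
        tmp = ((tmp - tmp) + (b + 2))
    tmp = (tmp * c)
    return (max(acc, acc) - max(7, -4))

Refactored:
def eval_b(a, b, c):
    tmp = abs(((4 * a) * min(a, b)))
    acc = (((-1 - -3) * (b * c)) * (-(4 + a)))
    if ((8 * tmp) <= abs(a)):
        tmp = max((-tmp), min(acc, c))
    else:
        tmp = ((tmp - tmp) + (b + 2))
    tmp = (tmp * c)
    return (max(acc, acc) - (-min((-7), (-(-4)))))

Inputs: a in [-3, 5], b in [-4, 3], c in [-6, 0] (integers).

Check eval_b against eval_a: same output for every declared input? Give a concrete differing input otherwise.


Behavior is preserved: although comparison usage differs; also min/max/abs usage differs, the outputs never diverge.
Spot check at a=0, b=0, c=0 — eval_a: tmp=0, then acc=0, then (abs(a) >= (8 * tmp)) is true, then tmp=0, then tmp=0, then returns -7. eval_b: tmp=0, then acc=0, then ((8 * tmp) <= abs(a)) is true, then tmp=0, then tmp=0, then returns -7. Both give -7.
Every one of the 504 inputs gives matching results.
verdict: equivalent


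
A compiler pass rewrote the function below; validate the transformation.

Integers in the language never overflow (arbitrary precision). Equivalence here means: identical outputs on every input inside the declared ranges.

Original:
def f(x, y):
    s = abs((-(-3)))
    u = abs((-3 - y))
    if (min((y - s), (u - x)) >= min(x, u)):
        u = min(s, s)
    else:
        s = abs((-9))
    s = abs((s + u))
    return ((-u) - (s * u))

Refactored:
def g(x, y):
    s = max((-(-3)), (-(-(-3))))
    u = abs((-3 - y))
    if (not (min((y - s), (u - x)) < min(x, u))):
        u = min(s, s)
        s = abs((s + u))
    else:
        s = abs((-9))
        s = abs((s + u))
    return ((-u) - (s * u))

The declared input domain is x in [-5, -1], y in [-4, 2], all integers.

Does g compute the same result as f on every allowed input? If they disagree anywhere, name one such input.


The two are interchangeable: min/max/abs usage differs, constant usage differs, comparison usage differs, arithmetic usage differs, boolean connective usage differs, statement counts differ, and every declared input agrees.
Spot check at x=-3, y=-1 — f: s=3, then u=2, then (min((y - s), (u - x)) >= min(x, u)) is false, then s=9, then s=11, then returns -24. g: s=3, then u=2, then (not (min((y - s), (u - x)) < min(x, u))) is false, then s=9, then s=11, then returns -24. Both give -24.
Checked all 35 inputs in the declared domain: the outputs agree on every one.
verdict: equivalent


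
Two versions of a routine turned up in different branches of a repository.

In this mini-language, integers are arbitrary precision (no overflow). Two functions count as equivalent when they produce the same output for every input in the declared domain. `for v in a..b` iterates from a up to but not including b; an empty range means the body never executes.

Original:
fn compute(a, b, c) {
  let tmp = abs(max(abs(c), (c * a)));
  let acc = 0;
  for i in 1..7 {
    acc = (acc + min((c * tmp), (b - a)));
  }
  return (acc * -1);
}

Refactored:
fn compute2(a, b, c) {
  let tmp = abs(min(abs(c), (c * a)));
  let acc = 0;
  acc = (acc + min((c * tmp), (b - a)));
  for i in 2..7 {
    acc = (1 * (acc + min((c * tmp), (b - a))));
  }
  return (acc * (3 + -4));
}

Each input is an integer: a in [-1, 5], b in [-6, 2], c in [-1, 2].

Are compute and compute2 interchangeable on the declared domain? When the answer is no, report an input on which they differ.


These are not equivalent — on a=0, b=0, c=-1 the outputs split (6 vs 0).
compute: tmp = 1; acc = 0; [i=1]; acc = -1; [i=2]; acc = -2; [i=3]; acc = -3; [i=4]; acc = -4; [i=5]; acc = -5; [i=6]; acc = -6; return 6
compute2: tmp = 0; acc = 0; acc = 0; [i=2]; acc = 0; [i=3]; acc = 0; [i=4]; acc = 0; [i=5]; acc = 0; [i=6]; acc = 0; return 0
verdict: not equivalent; witness: a=0, b=0, c=-1


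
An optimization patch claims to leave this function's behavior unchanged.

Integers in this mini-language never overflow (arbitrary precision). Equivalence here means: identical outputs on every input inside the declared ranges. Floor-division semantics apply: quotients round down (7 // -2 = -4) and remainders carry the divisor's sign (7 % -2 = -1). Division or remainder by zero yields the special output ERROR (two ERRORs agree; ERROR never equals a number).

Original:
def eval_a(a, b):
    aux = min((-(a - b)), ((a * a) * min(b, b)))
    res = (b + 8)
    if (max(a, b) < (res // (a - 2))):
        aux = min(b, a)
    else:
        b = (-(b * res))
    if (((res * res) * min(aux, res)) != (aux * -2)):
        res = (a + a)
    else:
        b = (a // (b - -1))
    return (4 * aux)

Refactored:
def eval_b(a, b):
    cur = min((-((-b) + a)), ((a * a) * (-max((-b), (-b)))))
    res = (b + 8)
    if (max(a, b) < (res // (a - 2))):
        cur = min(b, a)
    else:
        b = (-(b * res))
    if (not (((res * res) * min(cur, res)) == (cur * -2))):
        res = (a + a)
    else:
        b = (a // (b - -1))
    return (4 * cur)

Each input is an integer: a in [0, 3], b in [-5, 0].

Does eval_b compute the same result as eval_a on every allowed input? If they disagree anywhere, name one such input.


Differences: comparison usage differs, plus boolean connective usage differs, plus arithmetic usage differs, plus min/max/abs usage differs, plus local variable names differ — yet all 24 inputs agree.
verdict: equivalent


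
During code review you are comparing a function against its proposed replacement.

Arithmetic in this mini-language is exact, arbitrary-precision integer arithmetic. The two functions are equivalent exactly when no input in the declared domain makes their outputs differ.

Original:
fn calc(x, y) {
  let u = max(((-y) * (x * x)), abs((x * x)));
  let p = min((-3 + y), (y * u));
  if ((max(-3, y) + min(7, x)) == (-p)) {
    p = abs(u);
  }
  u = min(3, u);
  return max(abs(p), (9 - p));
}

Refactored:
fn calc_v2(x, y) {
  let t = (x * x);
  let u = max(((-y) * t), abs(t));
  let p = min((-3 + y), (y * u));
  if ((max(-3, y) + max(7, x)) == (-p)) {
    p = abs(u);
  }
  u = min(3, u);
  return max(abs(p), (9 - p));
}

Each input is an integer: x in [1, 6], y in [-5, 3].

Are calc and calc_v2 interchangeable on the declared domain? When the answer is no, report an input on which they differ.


On input x=1, y=-2, calc returns 14 while calc_v2 returns 7.
verdict: not equivalent; witness: x=1, y=-2


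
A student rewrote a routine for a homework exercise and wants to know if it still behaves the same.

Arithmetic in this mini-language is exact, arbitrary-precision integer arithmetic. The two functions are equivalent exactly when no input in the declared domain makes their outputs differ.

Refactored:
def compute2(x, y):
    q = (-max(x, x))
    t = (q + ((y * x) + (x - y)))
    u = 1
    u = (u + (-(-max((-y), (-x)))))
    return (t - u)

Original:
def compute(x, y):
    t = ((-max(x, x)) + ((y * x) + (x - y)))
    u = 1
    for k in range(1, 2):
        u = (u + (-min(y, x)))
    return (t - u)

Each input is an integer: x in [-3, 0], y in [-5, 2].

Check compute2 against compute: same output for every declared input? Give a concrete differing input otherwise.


The two are interchangeable: local variable names differ, and loop structure differs, and min/max/abs usage differs, and every declared input agrees.
Spot check at x=0, y=0 — compute: t becomes 0; next u becomes 1; next at k=1:; next u becomes 1; next final value -1. compute2: q becomes 0; next t becomes 0; next u becomes 1; next u becomes 1; next final value -1. Both give -1.
Sweeping the whole domain (32 inputs) finds no disagreement.
verdict: equivalent


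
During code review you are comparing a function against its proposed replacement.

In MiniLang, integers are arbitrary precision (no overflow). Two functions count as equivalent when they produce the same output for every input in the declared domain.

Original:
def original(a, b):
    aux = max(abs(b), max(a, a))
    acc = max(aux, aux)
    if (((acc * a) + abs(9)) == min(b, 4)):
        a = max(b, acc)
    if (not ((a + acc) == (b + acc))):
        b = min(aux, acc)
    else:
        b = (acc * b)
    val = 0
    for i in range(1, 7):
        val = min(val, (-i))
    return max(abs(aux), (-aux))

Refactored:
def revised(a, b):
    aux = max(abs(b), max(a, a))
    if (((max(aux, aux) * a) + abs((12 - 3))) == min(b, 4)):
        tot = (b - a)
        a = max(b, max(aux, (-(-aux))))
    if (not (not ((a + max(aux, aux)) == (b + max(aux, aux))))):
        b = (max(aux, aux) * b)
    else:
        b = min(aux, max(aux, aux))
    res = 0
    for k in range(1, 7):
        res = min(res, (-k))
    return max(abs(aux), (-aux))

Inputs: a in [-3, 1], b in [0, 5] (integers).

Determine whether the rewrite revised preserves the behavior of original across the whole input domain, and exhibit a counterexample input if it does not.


Behavior is preserved: although local variable names differ; also min/max/abs usage differs; also boolean connective usage differs; also constant usage differs; also arithmetic usage differs, the outputs never diverge.
As a probe, take a=0, b=2: original runs aux := 2 | acc := 2 | (((acc * a) + abs(9)) == min(b, 4)): false | (not ((a + acc) == (b + acc))): true | b := 2 | val := 0 | iter i=1: | val := -1 | iter i=2: | val := -2 | iter i=3: | val := -3 | iter i=4: | val := -4 | iter i=5: | val := -5 | iter i=6: | val := -6 | result 2; revised runs aux := 2 | (((max(aux, aux) * a) + abs((12 - 3))) == min(b, 4)): false | (not (not ((a + max(aux, aux)) == (b + max(aux, aux))))): false | b := 2 | res := 0 | iter k=1: | res := -1 | iter k=2: | res := -2 | iter k=3: | res := -3 | iter k=4: | res := -4 | iter k=5: | res := -5 | iter k=6: | res := -6 | result 2; both end at 2.
Sweeping the whole domain (30 inputs) finds no disagreement.
verdict: equivalent


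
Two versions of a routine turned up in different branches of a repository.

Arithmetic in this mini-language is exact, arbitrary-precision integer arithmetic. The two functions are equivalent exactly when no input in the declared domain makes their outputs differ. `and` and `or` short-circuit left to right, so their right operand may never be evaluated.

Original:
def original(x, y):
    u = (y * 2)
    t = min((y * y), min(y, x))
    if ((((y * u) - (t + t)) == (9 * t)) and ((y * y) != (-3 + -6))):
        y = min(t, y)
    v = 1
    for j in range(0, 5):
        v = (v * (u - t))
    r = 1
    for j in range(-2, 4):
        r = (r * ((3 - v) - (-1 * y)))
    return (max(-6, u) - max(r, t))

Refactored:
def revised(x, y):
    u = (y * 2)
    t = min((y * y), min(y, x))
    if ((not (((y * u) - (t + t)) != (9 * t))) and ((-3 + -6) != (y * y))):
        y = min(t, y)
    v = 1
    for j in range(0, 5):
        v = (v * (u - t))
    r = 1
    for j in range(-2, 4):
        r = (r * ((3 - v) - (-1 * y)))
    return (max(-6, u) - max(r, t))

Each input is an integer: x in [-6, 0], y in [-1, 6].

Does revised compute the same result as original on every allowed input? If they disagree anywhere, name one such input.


Comparing the listings, the differences include: comparison usage differs, plus boolean connective usage differs.
Spot check at x=-1, y=6 — original: u := 12 | t := -1 | ((((y * u) - (t + t)) == (9 * t)) and ((y * y) != (-3 + -6))): false | v := 1 | iter j=0: | v := 13 | iter j=1: | v := 169 | iter j=2: | v := 2197 | iter j=3: | v := 28561 | iter j=4: | v := 371293 | r := 1 | iter j=-2: | r := -371284 | iter j=-1: | r := 137851808656 | iter j=0: | r := -51182170925034304 | iter j=1: | r := 19003121149730436526336 | iter j=2: | r := -7055554832956515395244135424 | iter j=3: | r := 2619614620599426862007823576764416 | result -2619614620599426862007823576764404. revised: u := 12 | t := -1 | ((not (((y * u) - (t + t)) != (9 * t))) and ((-3 + -6) != (y * y))): false | v := 1 | iter j=0: | v := 13 | iter j=1: | v := 169 | iter j=2: | v := 2197 | iter j=3: | v := 28561 | iter j=4: | v := 371293 | r := 1 | iter j=-2: | r := -371284 | iter j=-1: | r := 137851808656 | iter j=0: | r := -51182170925034304 | iter j=1: | r := 19003121149730436526336 | iter j=2: | r := -7055554832956515395244135424 | iter j=3: | r := 2619614620599426862007823576764416 | result -2619614620599426862007823576764404. Both give -2619614620599426862007823576764404.
Across all 56 domain points the two functions coincide.
verdict: equivalent


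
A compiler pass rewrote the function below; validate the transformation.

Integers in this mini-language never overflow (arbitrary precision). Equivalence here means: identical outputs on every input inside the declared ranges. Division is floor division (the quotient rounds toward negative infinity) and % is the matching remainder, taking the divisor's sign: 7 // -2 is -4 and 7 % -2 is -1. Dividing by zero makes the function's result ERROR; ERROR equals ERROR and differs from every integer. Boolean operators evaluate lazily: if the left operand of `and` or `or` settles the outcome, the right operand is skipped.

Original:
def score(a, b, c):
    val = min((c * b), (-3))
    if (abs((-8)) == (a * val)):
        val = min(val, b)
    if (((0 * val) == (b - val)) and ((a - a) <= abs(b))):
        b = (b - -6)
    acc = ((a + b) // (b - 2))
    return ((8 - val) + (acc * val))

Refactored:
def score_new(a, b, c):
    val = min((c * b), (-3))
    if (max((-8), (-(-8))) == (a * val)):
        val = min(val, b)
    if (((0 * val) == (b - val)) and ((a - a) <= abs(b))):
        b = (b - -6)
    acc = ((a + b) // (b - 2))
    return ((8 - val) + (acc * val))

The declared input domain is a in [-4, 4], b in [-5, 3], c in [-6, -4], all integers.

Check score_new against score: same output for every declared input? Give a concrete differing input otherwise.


Reading the diff, among the changes: min/max/abs usage differs; constant usage differs.
One worked example (a=-3, b=3, c=-4) — score: val becomes -12; next (abs((-8)) == (a * val)) evaluates to false; next (((0 * val) == (b - val)) and ((a - a) <= abs(b))) evaluates to false; next acc becomes 0; next final value 20; score_new: val becomes -12; next (max((-8), (-(-8))) == (a * val)) evaluates to false; next (((0 * val) == (b - val)) and ((a - a) <= abs(b))) evaluates to false; next acc becomes 0; next final value 20; agreement on 20.
Across all 243 domain points the two functions coincide.
verdict: equivalent


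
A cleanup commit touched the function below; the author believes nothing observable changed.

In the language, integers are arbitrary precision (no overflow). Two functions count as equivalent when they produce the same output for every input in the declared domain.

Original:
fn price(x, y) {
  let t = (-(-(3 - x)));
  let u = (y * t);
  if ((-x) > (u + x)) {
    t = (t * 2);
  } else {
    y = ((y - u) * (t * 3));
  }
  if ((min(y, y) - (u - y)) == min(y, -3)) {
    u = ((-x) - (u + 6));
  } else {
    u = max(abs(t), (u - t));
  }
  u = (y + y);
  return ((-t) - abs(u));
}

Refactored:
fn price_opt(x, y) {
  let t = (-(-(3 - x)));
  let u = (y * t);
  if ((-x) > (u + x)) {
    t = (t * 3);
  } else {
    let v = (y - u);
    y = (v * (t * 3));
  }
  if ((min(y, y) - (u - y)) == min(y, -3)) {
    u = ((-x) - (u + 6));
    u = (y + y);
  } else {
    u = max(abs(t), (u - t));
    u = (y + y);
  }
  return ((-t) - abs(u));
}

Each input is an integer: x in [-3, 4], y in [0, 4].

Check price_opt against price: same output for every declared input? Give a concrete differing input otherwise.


These are not equivalent — on x=-3, y=0 the outputs split (-12 vs -18).
price: t=6, then u=0, then ((-x) > (u + x)) is true, then t=12, then ((min(y, y) - (u - y)) == min(y, -3)) is false, then u=12, then u=0, then returns -12
price_opt: t=6, then u=0, then ((-x) > (u + x)) is true, then t=18, then ((min(y, y) - (u - y)) == min(y, -3)) is false, then u=18, then u=0, then returns -18
verdict: not equivalent; witness: x=-3, y=0


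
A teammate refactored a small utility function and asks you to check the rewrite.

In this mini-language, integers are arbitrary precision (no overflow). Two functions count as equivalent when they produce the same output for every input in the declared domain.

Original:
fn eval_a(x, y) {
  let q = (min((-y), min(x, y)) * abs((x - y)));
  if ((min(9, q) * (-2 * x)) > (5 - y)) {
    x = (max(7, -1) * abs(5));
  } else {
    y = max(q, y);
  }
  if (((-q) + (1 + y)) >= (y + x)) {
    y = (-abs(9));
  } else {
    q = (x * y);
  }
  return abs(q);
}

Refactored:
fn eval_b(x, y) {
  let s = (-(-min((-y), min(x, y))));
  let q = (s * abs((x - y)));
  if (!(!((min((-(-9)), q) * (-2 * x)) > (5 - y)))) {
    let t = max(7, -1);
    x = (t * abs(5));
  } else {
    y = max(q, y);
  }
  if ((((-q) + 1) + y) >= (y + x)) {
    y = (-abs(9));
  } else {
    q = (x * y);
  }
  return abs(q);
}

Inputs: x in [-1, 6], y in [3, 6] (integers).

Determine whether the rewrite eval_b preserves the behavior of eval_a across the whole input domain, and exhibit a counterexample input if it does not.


Behavior is preserved: although statement counts differ; and boolean connective usage differs; and local variable names differ, the outputs never diverge.
Tracing x=4, y=3: eval_a: q = -3; ((min(9, q) * (-2 * x)) > (5 - y)) -> true; x = 35; (((-q) + (1 + y)) >= (y + x)) -> false; q = 105; return 105 | eval_b: s = -3; q = -3; (!(!((min((-(-9)), q) * (-2 * x)) > (5 - y)))) -> true; t = 7; x = 35; ((((-q) + 1) + y) >= (y + x)) -> false; q = 105; return 105 — matching result 105.
Sweeping the whole domain (32 inputs) finds no disagreement.
verdict: equivalent


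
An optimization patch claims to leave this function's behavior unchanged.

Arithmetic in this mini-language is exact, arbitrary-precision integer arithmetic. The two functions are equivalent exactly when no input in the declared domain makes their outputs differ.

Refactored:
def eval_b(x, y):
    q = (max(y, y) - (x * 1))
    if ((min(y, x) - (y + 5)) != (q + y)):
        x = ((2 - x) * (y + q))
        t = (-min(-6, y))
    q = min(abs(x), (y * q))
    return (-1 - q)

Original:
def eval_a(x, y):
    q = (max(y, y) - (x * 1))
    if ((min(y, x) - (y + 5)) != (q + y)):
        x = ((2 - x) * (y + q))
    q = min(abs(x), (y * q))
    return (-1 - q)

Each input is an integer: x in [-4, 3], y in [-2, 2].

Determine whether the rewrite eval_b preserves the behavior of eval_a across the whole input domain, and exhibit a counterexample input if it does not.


Equivalent — the differences include statement counts differ; also min/max/abs usage differs; also local variable names differ; also constant usage differs, yet no declared input distinguishes the two.
Tracing x=1, y=-1: eval_a: q = -2; ((min(y, x) - (y + 5)) != (q + y)) -> true; x = -3; q = 2; return -3 | eval_b: q = -2; ((min(y, x) - (y + 5)) != (q + y)) -> true; x = -3; t = 6; q = 2; return -3 — matching result -3.
Every one of the 40 inputs gives matching results.
verdict: equivalent


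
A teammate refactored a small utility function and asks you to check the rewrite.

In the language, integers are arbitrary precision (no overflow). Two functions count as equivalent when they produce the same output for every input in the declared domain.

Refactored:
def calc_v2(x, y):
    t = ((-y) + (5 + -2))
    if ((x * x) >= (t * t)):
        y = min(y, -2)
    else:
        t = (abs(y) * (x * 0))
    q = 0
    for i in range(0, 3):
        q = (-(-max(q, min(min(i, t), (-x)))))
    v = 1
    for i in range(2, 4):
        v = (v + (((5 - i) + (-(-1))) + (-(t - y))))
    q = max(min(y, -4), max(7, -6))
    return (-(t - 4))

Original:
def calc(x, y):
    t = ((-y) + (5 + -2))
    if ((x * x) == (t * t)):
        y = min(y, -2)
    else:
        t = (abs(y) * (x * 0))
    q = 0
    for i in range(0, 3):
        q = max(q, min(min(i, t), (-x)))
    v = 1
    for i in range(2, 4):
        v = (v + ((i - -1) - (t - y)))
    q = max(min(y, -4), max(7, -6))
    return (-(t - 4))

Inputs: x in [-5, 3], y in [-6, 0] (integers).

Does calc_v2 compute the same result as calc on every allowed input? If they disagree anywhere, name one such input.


x=-5, y=-1 yields 4 from calc but 0 from calc_v2.
verdict: not equivalent; witness: x=-5, y=-1


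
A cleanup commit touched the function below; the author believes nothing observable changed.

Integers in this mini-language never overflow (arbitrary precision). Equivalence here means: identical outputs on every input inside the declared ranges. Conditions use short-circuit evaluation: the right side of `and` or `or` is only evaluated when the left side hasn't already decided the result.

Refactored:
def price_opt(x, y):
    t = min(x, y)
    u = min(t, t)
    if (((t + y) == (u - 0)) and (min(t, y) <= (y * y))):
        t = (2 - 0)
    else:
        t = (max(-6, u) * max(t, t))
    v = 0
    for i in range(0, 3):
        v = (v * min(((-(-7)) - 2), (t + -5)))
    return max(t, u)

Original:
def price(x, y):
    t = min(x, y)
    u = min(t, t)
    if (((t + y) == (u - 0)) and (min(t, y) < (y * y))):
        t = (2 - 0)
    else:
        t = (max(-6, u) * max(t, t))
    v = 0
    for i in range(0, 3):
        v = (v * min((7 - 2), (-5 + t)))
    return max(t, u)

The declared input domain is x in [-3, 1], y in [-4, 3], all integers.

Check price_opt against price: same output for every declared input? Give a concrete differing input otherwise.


The rewrite breaks on x=0, y=0, where the results are 0 and 2.
price: t=0, then u=0, then (((t + y) == (u - 0)) and (min(t, y) < (y * y))) is false, then t=0, then v=0, then (i=0), then v=0, then (i=1), then v=0, then (i=2), then v=0, then returns 0
price_opt: t=0, then u=0, then (((t + y) == (u - 0)) and (min(t, y) <= (y * y))) is true, then t=2, then v=0, then (i=0), then v=0, then (i=1), then v=0, then (i=2), then v=0, then returns 2
verdict: not equivalent; witness: x=0, y=0


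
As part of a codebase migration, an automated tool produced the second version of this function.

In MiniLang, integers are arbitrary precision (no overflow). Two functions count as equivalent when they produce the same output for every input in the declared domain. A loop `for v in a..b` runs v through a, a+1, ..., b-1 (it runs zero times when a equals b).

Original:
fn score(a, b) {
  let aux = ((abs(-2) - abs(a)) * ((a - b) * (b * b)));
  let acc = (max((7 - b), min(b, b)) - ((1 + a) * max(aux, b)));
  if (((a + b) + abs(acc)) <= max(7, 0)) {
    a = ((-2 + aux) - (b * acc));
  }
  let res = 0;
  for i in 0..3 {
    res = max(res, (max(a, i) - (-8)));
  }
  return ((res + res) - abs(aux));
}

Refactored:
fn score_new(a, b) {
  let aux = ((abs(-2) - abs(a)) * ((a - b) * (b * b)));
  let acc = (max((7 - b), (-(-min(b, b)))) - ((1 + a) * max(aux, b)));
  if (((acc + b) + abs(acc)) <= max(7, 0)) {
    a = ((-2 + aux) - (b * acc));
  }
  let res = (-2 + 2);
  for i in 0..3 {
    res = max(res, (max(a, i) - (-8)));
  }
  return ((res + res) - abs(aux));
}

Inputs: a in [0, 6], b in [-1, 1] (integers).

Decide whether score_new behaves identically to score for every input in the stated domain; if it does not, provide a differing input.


Consider the input a=0, b=-1.
score: aux becomes 2; next acc becomes 6; next (((a + b) + abs(acc)) <= max(7, 0)) evaluates to true; next a becomes 6; next res becomes 0; next at i=0:; next res becomes 14; next at i=1:; next res becomes 14; next at i=2:; next res becomes 14; next final value 26
score_new: aux becomes 2; next acc becomes 6; next (((acc + b) + abs(acc)) <= max(7, 0)) evaluates to false; next res becomes 0; next at i=0:; next res becomes 8; next at i=1:; next res becomes 9; next at i=2:; next res becomes 10; next final value 18
26 vs 18 — the two versions disagree here.
verdict: not equivalent; witness: a=0, b=-1


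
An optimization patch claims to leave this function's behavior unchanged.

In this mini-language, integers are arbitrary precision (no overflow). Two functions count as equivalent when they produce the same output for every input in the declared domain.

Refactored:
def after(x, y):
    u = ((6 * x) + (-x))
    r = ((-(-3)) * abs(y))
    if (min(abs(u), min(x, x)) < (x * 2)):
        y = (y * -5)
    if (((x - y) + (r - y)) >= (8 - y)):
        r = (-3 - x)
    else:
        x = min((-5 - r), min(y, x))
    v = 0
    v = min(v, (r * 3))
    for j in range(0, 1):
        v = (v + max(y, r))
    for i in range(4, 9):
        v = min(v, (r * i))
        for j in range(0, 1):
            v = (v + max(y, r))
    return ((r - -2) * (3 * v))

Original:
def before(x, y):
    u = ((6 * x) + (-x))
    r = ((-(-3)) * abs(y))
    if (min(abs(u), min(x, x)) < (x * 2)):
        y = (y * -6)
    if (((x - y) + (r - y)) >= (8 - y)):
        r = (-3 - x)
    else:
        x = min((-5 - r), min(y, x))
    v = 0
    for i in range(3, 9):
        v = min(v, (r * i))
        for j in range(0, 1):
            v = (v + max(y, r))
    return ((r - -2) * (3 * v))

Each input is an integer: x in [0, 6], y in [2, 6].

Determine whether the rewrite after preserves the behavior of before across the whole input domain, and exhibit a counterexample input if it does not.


Equivalent. Although `-6` became `-5`, no input in the stated domain can expose it.
Checked all 35 inputs in the declared domain: the outputs agree on every one.
Tracing x=0, y=3: before: u becomes 0; next r becomes 9; next (min(abs(u), min(x, x)) < (x * 2)) evaluates to false; next (((x - y) + (r - y)) >= (8 - y)) evaluates to false; next x becomes -14; next v becomes 0; next at i=3:; next v becomes 0; next at j=0:; next v becomes 9; next at i=4:; next v becomes 9; next at j=0:; next v becomes 18; next at i=5:; next v becomes 18; next at j=0:; next v becomes 27; next at i=6:; next v becomes 27; next at j=0:; next v becomes 36; next at i=7:; next v becomes 36; next at j=0:; next v becomes 45; next at i=8:; next v becomes 45; next at j=0:; next v becomes 54; next final value 1782 | after: u becomes 0; next r becomes 9; next (min(abs(u), min(x, x)) < (x * 2)) evaluates to false; next (((x - y) + (r - y)) >= (8 - y)) evaluates to false; next x becomes -14; next v becomes 0; next v becomes 0; next at j=0:; next v becomes 9; next at i=4:; next v becomes 9; next at j=0:; next v becomes 18; next at i=5:; next v becomes 18; next at j=0:; next v becomes 27; next at i=6:; next v becomes 27; next at j=0:; next v becomes 36; next at i=7:; next v becomes 36; next at j=0:; next v becomes 45; next at i=8:; next v becomes 45; next at j=0:; next v becomes 54; next final value 1782 — matching result 1782.
verdict: equivalent


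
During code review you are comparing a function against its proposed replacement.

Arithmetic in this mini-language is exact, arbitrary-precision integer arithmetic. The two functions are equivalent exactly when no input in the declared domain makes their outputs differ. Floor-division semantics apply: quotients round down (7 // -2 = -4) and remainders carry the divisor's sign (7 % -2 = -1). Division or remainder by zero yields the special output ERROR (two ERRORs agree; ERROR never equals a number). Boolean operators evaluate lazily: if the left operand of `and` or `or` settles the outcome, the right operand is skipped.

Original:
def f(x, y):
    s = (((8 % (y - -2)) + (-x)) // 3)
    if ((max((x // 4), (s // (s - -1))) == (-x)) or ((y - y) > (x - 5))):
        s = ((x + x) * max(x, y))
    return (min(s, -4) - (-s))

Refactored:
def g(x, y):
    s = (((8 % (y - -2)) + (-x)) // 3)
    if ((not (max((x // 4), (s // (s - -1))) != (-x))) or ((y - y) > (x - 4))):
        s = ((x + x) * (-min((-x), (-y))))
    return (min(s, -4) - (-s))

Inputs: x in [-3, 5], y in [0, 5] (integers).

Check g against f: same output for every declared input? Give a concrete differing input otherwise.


There is a counterexample at x=4, y=0: 28 on one side, -6 on the other.
f: s becomes -2; next ((max((x // 4), (s // (s - -1))) == (-x)) or ((y - y) > (x - 5))) evaluates to true; next s becomes 32; next final value 28
g: s becomes -2; next ((not (max((x // 4), (s // (s - -1))) != (-x))) or ((y - y) > (x - 4))) evaluates to false; next final value -6
verdict: not equivalent; witness: x=4, y=0
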